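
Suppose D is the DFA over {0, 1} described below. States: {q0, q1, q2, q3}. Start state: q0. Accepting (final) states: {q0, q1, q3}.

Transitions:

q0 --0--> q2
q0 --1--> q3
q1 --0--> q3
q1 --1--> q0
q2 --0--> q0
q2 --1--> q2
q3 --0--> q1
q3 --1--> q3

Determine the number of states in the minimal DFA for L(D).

Every state is reachable, so we keep all 4.
P0 = {q0,q1,q3} | {q2}.
On input 0, block {q0,q1,q3} splits into {q1,q3} and {q0}.
On input 1, block {q1,q3} splits into {q1} and {q3}.
No further refinement is possible. Final partition (4 blocks): {q1} | {q2} | {q0} | {q3}.

4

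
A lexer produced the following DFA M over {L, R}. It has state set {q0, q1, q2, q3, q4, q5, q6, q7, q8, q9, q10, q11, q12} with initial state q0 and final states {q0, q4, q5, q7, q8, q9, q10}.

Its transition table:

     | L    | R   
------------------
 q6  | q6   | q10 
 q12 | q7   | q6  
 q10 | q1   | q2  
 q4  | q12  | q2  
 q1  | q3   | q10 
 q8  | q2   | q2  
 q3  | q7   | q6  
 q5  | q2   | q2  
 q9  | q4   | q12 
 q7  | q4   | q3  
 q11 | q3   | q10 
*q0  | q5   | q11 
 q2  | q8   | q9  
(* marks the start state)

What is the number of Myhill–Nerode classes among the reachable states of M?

9

Every state is reachable, so we keep all 13.
P0 = {q0,q4,q5,q7,q8,q9,q10} | {q1,q2,q3,q6,q11,q12}.
On input L, block {q0,q4,q5,q7,q8,q9,q10} splits into {q4,q5,q8,q10} and {q0,q7,q9}.
Refine {q1,q2,q3,q6,q11,q12} on symbol L: members go to different blocks, giving {q1,q6,q11} and {q3,q12} and {q2}.
Refine {q4,q5,q8,q10} on symbol L: members go to different blocks, giving {q5,q8} and {q4} and {q10}.
Refine {q1,q6,q11} on symbol L: members go to different blocks, giving {q1,q11} and {q6}.
On input L, block {q0,q7,q9} splits into {q7,q9} and {q0}.
Stable partition: {q5,q8} | {q1,q11} | {q7,q9} | {q3,q12} | {q2} | {q4} | {q10} | {q6} | {q0} — 9 equivalence classes.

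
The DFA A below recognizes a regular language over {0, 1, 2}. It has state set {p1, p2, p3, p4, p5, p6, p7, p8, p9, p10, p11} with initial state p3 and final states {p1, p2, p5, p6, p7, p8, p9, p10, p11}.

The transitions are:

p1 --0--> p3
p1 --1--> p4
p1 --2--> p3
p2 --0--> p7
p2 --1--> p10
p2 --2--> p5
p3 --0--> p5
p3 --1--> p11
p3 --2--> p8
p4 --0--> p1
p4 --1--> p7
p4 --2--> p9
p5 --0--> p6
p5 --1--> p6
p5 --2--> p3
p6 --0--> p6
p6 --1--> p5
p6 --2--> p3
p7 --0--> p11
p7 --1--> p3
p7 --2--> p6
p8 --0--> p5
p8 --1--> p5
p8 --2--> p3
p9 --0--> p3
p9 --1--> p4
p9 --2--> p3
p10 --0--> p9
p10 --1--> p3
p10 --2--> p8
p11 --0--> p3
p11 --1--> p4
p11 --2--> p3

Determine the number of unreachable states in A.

2

BFS from p3 reaches {p1, p3, p4, p5, p6, p7, p8, p9, p11}; the 2 state(s) p2, p10 are never visited.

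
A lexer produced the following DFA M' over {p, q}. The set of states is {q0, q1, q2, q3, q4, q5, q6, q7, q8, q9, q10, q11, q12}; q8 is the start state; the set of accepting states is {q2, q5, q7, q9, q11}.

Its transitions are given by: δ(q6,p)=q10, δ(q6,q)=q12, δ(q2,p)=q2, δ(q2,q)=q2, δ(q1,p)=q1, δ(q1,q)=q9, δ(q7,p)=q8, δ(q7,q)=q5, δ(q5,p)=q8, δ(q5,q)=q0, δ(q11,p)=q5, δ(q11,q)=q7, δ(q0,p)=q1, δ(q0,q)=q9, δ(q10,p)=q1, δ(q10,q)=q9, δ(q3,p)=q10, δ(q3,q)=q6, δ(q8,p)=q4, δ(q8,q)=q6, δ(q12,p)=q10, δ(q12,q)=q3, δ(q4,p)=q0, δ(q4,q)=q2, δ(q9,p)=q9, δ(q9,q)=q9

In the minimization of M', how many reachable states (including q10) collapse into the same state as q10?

Reachable states from the start: {q0,q1,q2,q3,q4,q6,q8,q9,q10,q12}. Unreachable: {q5,q7,q11} — drop them.
Start with accepting vs non-accepting: {q2,q9} | {q0,q1,q3,q4,q6,q8,q10,q12}.
Refine {q0,q1,q3,q4,q6,q8,q10,q12} on symbol q: members go to different blocks, giving {q0,q1,q4,q10} and {q3,q6,q8,q12}.
Stable partition: {q2,q9} | {q0,q1,q4,q10} | {q3,q6,q8,q12} — 3 equivalence classes.
The equivalence class containing q10 is {q0,q1,q4,q10}, of size 4.

4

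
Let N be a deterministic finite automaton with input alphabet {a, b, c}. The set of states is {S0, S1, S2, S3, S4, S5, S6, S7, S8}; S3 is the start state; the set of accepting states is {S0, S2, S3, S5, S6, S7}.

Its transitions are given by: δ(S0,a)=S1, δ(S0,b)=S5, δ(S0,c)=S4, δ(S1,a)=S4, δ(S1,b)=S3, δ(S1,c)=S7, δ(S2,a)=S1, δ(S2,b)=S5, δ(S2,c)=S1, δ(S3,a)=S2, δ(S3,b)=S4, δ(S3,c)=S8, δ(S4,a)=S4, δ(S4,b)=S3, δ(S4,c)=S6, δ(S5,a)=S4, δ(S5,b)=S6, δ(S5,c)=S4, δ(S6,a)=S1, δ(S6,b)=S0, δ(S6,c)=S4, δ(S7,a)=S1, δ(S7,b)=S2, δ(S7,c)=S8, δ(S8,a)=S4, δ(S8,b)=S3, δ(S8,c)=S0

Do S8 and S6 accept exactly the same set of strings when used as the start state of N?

No

Start with accepting vs non-accepting: {S0,S2,S3,S5,S6,S7} | {S1,S4,S8}.
On input a, block {S0,S2,S3,S5,S6,S7} splits into {S0,S2,S5,S6,S7} and {S3}.
The partition is now stable with 3 blocks: {S0,S2,S5,S6,S7} | {S1,S4,S8} | {S3}.
S8 and S6 end up in different blocks, so they are distinguishable. For instance, the string 'ε' is accepted from only S6.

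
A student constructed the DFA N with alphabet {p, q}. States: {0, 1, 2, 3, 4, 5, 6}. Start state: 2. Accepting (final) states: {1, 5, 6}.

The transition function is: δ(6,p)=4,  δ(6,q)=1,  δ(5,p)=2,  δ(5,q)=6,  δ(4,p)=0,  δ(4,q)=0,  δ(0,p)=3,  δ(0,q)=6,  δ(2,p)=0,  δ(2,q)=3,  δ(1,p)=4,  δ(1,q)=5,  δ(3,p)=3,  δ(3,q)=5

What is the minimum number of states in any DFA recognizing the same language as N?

3

Every state is reachable, so we keep all 7.
Start with accepting vs non-accepting: {1,5,6} | {0,2,3,4}.
Split {0,2,3,4} by δ(·,q) → {0,3} and {2,4}.
The partition is now stable with 3 blocks: {1,5,6} | {0,3} | {2,4}.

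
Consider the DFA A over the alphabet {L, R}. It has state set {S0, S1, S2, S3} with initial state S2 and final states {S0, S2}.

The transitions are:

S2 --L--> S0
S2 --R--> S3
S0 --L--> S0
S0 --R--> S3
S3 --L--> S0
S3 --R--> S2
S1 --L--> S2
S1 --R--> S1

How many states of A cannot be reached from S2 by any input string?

No path from S2 leads to S1; the other 3 states are all reachable.

1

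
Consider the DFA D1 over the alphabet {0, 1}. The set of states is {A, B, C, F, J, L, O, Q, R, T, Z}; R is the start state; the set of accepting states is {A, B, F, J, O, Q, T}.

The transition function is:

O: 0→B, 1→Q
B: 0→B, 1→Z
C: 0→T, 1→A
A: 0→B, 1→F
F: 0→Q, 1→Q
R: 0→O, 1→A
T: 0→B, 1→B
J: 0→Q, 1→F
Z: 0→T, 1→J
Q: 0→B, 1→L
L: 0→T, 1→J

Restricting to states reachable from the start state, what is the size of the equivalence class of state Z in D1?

States {C} cannot be reached from the start state, so discard them.
Start with accepting vs non-accepting: {A,B,F,J,O,Q,T} | {L,R,Z}.
On input 1, block {A,B,F,J,O,Q,T} splits into {A,F,J,O,T} and {B,Q}.
On input 1, block {A,F,J,O,T} splits into {F,O,T} and {A,J}.
Stable partition: {F,O,T} | {L,R,Z} | {B,Q} | {A,J} — 4 equivalence classes.
The equivalence class containing Z is {L,R,Z}, of size 3.

3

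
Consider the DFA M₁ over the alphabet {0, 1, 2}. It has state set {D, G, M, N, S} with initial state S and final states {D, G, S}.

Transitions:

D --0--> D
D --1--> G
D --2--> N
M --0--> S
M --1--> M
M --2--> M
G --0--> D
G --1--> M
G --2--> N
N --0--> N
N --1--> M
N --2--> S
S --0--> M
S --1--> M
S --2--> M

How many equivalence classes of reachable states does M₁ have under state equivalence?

2

States {D,G,N} cannot be reached from the start state, so discard them.
Initial partition by acceptance: {S} | {M}.
Stable partition: {S} | {M} — 2 equivalence classes.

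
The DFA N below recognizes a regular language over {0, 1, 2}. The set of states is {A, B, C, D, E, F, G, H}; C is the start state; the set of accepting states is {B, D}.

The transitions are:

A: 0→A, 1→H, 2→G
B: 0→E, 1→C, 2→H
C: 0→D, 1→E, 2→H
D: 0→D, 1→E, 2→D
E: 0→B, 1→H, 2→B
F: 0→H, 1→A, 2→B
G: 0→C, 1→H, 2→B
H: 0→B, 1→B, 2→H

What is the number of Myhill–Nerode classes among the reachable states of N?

Reachable states from the start: {B,C,D,E,H}. Unreachable: {A,F,G} — drop them.
Start with accepting vs non-accepting: {B,D} | {C,E,H}.
On input 0, block {B,D} splits into {B} and {D}.
Split {C,E,H} by δ(·,0) → {E,H} and {C}.
On input 1, block {E,H} splits into {E} and {H}.
No further refinement is possible. Final partition (5 blocks): {B} | {E} | {D} | {C} | {H}.

5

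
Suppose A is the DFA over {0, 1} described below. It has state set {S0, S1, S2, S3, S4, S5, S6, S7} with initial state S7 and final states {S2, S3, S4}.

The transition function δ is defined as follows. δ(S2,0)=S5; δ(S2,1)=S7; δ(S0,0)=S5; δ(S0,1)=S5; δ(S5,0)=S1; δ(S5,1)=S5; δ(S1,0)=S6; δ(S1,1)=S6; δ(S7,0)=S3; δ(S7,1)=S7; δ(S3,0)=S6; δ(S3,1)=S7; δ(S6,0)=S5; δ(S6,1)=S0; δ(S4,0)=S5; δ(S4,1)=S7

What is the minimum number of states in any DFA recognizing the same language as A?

Reachable states from the start: {S0,S1,S3,S5,S6,S7}. Unreachable: {S2,S4} — drop them.
P0 = {S3} | {S0,S1,S5,S6,S7}.
On input 0, block {S0,S1,S5,S6,S7} splits into {S0,S1,S5,S6} and {S7}.
The partition is now stable with 3 blocks: {S3} | {S0,S1,S5,S6} | {S7}.

3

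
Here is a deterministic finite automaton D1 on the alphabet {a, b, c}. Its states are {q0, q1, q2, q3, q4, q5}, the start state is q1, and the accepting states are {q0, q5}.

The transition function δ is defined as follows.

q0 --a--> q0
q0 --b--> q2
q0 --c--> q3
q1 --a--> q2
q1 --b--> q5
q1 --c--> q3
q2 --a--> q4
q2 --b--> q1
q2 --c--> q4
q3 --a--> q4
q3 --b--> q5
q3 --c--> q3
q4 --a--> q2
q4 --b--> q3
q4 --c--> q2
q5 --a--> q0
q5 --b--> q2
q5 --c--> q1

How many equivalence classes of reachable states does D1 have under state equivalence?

3

Every state is reachable, so we keep all 6.
Initial partition by acceptance: {q0,q5} | {q1,q2,q3,q4}.
Refine {q1,q2,q3,q4} on symbol b: members go to different blocks, giving {q1,q3} and {q2,q4}.
No further refinement is possible. Final partition (3 blocks): {q0,q5} | {q1,q3} | {q2,q4}.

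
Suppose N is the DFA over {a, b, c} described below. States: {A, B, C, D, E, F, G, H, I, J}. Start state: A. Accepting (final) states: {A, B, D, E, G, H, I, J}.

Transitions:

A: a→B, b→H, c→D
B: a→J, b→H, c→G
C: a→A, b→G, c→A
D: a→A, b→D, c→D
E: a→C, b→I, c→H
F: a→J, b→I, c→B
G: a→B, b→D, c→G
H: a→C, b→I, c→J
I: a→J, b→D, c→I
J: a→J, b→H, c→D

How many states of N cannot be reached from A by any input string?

No path from A leads to E, F; the other 8 states are all reachable.

2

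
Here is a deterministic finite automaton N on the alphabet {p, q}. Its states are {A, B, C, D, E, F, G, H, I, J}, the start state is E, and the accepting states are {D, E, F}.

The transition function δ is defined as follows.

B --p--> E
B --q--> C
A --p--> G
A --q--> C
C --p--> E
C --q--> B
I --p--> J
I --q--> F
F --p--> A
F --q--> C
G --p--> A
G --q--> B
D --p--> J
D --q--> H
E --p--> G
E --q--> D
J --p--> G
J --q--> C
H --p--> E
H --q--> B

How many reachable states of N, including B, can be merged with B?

3

States {F,I} cannot be reached from the start state, so discard them.
P0 = {D,E} | {A,B,C,G,H,J}.
On input q, block {D,E} splits into {D} and {E}.
Refine {A,B,C,G,H,J} on symbol p: members go to different blocks, giving {A,G,J} and {B,C,H}.
No further refinement is possible. Final partition (4 blocks): {D} | {A,G,J} | {E} | {B,C,H}.
The equivalence class containing B is {B,C,H}, of size 3.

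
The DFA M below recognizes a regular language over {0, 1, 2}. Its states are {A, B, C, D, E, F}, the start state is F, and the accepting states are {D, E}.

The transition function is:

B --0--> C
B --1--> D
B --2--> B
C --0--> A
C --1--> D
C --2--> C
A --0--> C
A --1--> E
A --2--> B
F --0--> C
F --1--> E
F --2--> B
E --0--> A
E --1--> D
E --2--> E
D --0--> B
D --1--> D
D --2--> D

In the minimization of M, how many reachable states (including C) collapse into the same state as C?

4

All states are reachable from the start state.
P0 = {D,E} | {A,B,C,F}.
Stable partition: {D,E} | {A,B,C,F} — 2 equivalence classes.
State C belongs to the block {A,B,C,F}, which has 4 states.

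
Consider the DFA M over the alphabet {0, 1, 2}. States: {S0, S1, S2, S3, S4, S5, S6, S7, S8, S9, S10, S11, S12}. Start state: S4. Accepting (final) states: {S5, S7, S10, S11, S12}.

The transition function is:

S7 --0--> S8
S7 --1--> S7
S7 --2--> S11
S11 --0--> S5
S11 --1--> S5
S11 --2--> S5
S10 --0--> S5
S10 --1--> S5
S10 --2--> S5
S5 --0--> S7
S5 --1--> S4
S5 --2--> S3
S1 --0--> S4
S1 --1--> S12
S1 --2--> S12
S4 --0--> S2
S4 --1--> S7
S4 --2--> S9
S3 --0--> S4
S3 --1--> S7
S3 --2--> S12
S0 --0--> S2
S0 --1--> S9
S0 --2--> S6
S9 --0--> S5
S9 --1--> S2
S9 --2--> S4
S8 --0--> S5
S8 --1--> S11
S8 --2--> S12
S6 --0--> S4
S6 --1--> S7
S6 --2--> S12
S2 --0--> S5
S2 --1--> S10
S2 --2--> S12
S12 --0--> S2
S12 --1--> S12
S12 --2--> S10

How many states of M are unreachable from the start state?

3

Starting at S4 and following transitions, the reachable set is {S2, S3, S4, S5, S7, S8, S9, S10, S11, S12}. That leaves S0, S1, S6 unreachable — 3 in total.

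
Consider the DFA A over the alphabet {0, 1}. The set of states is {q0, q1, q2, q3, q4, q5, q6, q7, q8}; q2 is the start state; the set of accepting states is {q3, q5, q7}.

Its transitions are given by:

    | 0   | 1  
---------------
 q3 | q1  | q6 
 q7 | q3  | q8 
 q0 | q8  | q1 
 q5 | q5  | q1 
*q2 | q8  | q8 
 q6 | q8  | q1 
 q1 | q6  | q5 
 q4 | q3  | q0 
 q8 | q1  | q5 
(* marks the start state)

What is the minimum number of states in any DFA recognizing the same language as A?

States {q0,q3,q4,q7} cannot be reached from the start state, so discard them.
Start with accepting vs non-accepting: {q5} | {q1,q2,q6,q8}.
Refine {q1,q2,q6,q8} on symbol 1: members go to different blocks, giving {q1,q8} and {q2,q6}.
On input 0, block {q1,q8} splits into {q1} and {q8}.
On input 1, block {q2,q6} splits into {q2} and {q6}.
No further refinement is possible. Final partition (5 blocks): {q5} | {q1} | {q2} | {q8} | {q6}.

5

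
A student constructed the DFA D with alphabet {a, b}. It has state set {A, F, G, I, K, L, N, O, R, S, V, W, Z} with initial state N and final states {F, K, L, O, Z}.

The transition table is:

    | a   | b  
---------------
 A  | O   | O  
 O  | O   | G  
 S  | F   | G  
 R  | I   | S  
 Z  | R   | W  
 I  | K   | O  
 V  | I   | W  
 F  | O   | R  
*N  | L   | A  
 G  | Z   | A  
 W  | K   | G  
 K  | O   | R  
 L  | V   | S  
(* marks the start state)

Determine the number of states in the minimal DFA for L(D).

8

Every state is reachable, so we keep all 13.
Initial partition by acceptance: {F,K,L,O,Z} | {A,G,I,N,R,S,V,W}.
Refine {F,K,L,O,Z} on symbol a: members go to different blocks, giving {F,K,O} and {L,Z}.
Refine {A,G,I,N,R,S,V,W} on symbol a: members go to different blocks, giving {A,I,S,W} and {R,V} and {G,N}.
Split {F,K,O} by δ(·,b) → {F,K} and {O}.
Refine {A,I,S,W} on symbol a: members go to different blocks, giving {I,S,W} and {A}.
Refine {I,S,W} on symbol b: members go to different blocks, giving {S,W} and {I}.
Stable partition: {F,K} | {S,W} | {L,Z} | {R,V} | {G,N} | {O} | {A} | {I} — 8 equivalence classes.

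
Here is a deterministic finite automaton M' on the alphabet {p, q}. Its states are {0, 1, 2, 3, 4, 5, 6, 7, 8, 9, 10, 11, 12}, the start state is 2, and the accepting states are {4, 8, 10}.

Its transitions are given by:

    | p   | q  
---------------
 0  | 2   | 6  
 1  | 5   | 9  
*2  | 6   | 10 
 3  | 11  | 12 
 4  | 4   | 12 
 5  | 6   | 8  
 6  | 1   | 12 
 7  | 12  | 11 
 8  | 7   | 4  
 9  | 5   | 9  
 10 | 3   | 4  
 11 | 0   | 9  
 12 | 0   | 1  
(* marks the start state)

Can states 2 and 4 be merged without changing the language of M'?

Every state is reachable, so we keep all 13.
Start with accepting vs non-accepting: {4,8,10} | {0,1,2,3,5,6,7,9,11,12}.
Refine {4,8,10} on symbol p: members go to different blocks, giving {8,10} and {4}.
On input q, block {0,1,2,3,5,6,7,9,11,12} splits into {0,1,3,6,7,9,11,12} and {2,5}.
Refine {0,1,3,6,7,9,11,12} on symbol p: members go to different blocks, giving {3,6,7,11,12} and {0,1,9}.
On input p, block {3,6,7,11,12} splits into {6,11,12} and {3,7}.
Split {6,11,12} by δ(·,q) → {11,12} and {6}.
Refine {0,1,9} on symbol q: members go to different blocks, giving {1,9} and {0}.
The partition is now stable with 8 blocks: {8,10} | {11,12} | {4} | {2,5} | {1,9} | {3,7} | {6} | {0}.
2 and 4 end up in different blocks, so they are distinguishable. For instance, the string 'ε' is accepted from only 4.

No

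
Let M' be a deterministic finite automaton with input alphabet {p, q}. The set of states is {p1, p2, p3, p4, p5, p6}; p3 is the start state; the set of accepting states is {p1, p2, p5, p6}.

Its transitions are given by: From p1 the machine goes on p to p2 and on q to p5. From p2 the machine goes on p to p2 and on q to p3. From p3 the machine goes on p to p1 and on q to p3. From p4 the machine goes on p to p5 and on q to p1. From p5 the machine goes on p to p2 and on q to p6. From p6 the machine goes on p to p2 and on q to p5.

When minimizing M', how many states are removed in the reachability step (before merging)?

BFS from p3 reaches {p1, p2, p3, p5, p6}; the 1 state(s) p4 are never visited.

1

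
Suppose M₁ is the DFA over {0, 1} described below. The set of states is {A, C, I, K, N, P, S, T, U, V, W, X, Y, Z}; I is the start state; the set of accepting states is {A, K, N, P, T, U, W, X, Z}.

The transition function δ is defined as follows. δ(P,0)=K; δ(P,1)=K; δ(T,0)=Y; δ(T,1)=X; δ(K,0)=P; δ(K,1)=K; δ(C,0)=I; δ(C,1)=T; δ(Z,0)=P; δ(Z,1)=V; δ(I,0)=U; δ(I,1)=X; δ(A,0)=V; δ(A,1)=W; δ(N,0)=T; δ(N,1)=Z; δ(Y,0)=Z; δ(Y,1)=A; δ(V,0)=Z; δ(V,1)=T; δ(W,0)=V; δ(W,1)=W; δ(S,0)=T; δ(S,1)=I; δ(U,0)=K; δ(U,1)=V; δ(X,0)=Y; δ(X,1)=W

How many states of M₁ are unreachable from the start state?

3

Starting at I and following transitions, the reachable set is {A, I, K, P, T, U, V, W, X, Y, Z}. That leaves C, N, S unreachable — 3 in total.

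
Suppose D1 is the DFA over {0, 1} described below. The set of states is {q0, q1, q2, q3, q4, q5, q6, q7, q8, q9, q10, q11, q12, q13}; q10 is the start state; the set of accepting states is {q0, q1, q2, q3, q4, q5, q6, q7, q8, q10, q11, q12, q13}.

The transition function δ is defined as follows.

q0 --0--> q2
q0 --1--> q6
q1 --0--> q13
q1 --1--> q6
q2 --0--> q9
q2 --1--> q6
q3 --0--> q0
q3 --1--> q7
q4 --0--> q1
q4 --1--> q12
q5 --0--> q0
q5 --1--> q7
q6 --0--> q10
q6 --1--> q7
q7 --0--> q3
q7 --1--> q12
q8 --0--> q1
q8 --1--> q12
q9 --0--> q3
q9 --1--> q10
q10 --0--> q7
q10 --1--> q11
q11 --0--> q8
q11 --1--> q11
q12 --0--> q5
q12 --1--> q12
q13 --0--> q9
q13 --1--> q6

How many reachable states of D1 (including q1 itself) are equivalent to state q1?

2

States {q4} cannot be reached from the start state, so discard them.
Start with accepting vs non-accepting: {q0,q1,q2,q3,q5,q6,q7,q8,q10,q11,q12,q13} | {q9}.
Refine {q0,q1,q2,q3,q5,q6,q7,q8,q10,q11,q12,q13} on symbol 0: members go to different blocks, giving {q0,q1,q3,q5,q6,q7,q8,q10,q11,q12} and {q2,q13}.
Refine {q0,q1,q3,q5,q6,q7,q8,q10,q11,q12} on symbol 0: members go to different blocks, giving {q3,q5,q6,q7,q8,q10,q11,q12} and {q0,q1}.
Split {q3,q5,q6,q7,q8,q10,q11,q12} by δ(·,0) → {q6,q7,q10,q11,q12} and {q3,q5,q8}.
Refine {q6,q7,q10,q11,q12} on symbol 0: members go to different blocks, giving {q7,q11,q12} and {q6,q10}.
Split {q6,q10} by δ(·,0) → {q6} and {q10}.
Stable partition: {q7,q11,q12} | {q9} | {q2,q13} | {q0,q1} | {q3,q5,q8} | {q6} | {q10} — 7 equivalence classes.
State q1 belongs to the block {q0,q1}, which has 2 states.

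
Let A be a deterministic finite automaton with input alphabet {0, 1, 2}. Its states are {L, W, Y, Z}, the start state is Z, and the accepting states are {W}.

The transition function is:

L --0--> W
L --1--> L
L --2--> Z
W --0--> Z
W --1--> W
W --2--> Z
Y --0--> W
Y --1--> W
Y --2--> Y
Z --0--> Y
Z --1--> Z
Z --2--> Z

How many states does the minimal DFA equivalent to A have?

States {L} cannot be reached from the start state, so discard them.
Start with accepting vs non-accepting: {W} | {Y,Z}.
Refine {Y,Z} on symbol 0: members go to different blocks, giving {Z} and {Y}.
No further refinement is possible. Final partition (3 blocks): {W} | {Z} | {Y}.

3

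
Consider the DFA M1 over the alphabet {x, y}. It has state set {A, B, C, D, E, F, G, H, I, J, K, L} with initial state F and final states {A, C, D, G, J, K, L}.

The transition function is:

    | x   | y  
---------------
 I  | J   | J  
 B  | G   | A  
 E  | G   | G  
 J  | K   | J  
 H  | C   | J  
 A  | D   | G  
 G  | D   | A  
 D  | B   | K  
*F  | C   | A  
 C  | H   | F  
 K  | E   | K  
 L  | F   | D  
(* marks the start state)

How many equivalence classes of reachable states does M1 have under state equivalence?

First remove the unreachable states {I,L}; 10 states remain.
Start with accepting vs non-accepting: {A,C,D,G,J,K} | {B,E,F,H}.
On input x, block {A,C,D,G,J,K} splits into {A,G,J} and {C,D,K}.
Split {B,E,F,H} by δ(·,x) → {B,E} and {F,H}.
Split {C,D,K} by δ(·,x) → {D,K} and {C}.
No further refinement is possible. Final partition (5 blocks): {A,G,J} | {B,E} | {D,K} | {F,H} | {C}.

5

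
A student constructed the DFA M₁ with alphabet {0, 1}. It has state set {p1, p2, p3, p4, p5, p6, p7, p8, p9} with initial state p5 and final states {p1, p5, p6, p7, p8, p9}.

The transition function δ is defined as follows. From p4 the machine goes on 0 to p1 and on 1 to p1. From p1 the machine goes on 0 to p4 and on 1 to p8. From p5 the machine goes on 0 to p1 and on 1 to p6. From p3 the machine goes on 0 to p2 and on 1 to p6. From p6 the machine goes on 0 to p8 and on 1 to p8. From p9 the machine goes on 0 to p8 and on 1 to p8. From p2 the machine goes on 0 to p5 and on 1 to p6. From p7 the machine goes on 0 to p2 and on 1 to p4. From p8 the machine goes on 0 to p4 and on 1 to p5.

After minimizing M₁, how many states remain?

5

Reachable states from the start: {p1,p4,p5,p6,p8}. Unreachable: {p2,p3,p7,p9} — drop them.
P0 = {p1,p5,p6,p8} | {p4}.
Split {p1,p5,p6,p8} by δ(·,0) → {p1,p8} and {p5,p6}.
On input 1, block {p1,p8} splits into {p1} and {p8}.
Refine {p5,p6} on symbol 0: members go to different blocks, giving {p5} and {p6}.
No further refinement is possible. Final partition (5 blocks): {p1} | {p4} | {p5} | {p8} | {p6}.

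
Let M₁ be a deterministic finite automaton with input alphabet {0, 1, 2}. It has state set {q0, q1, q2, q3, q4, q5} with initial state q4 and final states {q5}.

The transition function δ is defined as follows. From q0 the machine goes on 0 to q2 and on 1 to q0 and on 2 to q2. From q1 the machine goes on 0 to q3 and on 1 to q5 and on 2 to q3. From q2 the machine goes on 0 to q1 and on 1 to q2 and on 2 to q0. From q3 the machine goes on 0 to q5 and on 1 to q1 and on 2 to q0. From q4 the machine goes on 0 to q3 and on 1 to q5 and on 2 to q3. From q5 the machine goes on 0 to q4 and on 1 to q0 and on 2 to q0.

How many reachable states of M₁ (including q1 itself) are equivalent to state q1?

2

Every state is reachable, so we keep all 6.
Start with accepting vs non-accepting: {q5} | {q0,q1,q2,q3,q4}.
Split {q0,q1,q2,q3,q4} by δ(·,0) → {q0,q1,q2,q4} and {q3}.
Refine {q0,q1,q2,q4} on symbol 0: members go to different blocks, giving {q0,q2} and {q1,q4}.
Refine {q0,q2} on symbol 0: members go to different blocks, giving {q0} and {q2}.
Stable partition: {q5} | {q0} | {q3} | {q1,q4} | {q2} — 5 equivalence classes.
The equivalence class containing q1 is {q1,q4}, of size 2.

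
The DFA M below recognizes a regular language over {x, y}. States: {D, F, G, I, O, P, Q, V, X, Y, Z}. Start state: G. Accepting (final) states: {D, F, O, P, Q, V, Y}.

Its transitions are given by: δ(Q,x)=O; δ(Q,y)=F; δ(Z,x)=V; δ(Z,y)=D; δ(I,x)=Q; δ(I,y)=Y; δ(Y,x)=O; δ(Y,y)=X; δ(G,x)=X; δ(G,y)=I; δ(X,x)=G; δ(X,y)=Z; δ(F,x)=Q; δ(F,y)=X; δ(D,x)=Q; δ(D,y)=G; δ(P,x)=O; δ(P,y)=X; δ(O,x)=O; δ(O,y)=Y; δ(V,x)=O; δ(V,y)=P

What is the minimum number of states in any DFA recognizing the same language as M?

4

All states are reachable from the start state.
Start with accepting vs non-accepting: {D,F,O,P,Q,V,Y} | {G,I,X,Z}.
Refine {D,F,O,P,Q,V,Y} on symbol y: members go to different blocks, giving {D,F,P,Y} and {O,Q,V}.
Split {G,I,X,Z} by δ(·,x) → {G,X} and {I,Z}.
The partition is now stable with 4 blocks: {D,F,P,Y} | {G,X} | {O,Q,V} | {I,Z}.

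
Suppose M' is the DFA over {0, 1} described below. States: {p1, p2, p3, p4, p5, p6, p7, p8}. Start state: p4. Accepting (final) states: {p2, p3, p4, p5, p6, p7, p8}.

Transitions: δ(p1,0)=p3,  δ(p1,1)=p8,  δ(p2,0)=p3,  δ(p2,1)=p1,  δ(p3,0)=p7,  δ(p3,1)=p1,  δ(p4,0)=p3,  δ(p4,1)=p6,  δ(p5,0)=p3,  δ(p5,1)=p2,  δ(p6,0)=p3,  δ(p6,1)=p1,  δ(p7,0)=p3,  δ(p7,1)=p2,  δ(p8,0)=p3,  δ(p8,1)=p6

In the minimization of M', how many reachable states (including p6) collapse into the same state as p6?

2

First remove the unreachable states {p5}; 7 states remain.
Initial partition by acceptance: {p2,p3,p4,p6,p7,p8} | {p1}.
On input 1, block {p2,p3,p4,p6,p7,p8} splits into {p2,p3,p6} and {p4,p7,p8}.
On input 0, block {p2,p3,p6} splits into {p2,p6} and {p3}.
No further refinement is possible. Final partition (4 blocks): {p2,p6} | {p1} | {p4,p7,p8} | {p3}.
State p6 belongs to the block {p2,p6}, which has 2 states.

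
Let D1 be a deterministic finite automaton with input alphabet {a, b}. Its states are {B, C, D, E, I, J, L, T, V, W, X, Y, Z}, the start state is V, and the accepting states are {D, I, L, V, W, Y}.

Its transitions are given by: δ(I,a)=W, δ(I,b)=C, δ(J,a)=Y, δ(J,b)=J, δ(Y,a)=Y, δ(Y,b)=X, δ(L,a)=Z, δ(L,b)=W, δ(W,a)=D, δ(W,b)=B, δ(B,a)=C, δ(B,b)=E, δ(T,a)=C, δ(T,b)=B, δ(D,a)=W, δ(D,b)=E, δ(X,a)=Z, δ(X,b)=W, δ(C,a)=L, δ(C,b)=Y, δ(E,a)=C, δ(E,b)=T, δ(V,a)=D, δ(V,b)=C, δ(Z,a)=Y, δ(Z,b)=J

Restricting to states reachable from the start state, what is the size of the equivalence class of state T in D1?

3

States {I} cannot be reached from the start state, so discard them.
Initial partition by acceptance: {D,L,V,W,Y} | {B,C,E,J,T,X,Z}.
Split {D,L,V,W,Y} by δ(·,a) → {D,V,W,Y} and {L}.
Refine {B,C,E,J,T,X,Z} on symbol a: members go to different blocks, giving {B,E,T,X} and {J,Z} and {C}.
On input b, block {D,V,W,Y} splits into {D,W,Y} and {V}.
Refine {B,E,T,X} on symbol a: members go to different blocks, giving {B,E,T} and {X}.
Split {D,W,Y} by δ(·,b) → {D,W} and {Y}.
No further refinement is possible. Final partition (8 blocks): {D,W} | {B,E,T} | {L} | {J,Z} | {C} | {V} | {X} | {Y}.
State T belongs to the block {B,E,T}, which has 3 states.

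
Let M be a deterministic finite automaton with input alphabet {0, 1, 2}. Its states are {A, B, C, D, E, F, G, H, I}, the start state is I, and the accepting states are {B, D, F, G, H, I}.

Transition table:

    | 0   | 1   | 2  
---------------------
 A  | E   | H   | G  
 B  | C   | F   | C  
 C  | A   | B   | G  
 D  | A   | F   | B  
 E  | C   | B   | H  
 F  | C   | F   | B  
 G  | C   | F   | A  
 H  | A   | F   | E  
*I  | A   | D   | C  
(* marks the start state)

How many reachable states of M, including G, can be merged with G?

P0 = {B,D,F,G,H,I} | {A,C,E}.
On input 2, block {B,D,F,G,H,I} splits into {B,G,H,I} and {D,F}.
Stable partition: {B,G,H,I} | {A,C,E} | {D,F} — 3 equivalence classes.
The equivalence class containing G is {B,G,H,I}, of size 4.

4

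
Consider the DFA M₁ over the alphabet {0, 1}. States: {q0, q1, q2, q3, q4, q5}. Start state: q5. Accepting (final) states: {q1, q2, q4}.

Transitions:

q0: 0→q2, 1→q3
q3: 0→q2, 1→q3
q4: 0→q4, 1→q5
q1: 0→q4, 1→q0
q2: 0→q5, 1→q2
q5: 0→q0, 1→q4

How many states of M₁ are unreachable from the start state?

BFS from q5 reaches {q0, q2, q3, q4, q5}; the 1 state(s) q1 are never visited.

1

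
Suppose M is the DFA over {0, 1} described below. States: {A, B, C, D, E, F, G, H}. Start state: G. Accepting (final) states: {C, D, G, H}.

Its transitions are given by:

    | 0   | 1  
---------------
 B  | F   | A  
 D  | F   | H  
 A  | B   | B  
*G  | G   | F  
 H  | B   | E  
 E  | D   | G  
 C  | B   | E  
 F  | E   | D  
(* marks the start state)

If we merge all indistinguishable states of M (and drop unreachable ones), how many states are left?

7

States {C} cannot be reached from the start state, so discard them.
Start with accepting vs non-accepting: {D,G,H} | {A,B,E,F}.
Split {D,G,H} by δ(·,0) → {D,H} and {G}.
On input 1, block {D,H} splits into {D} and {H}.
Refine {A,B,E,F} on symbol 0: members go to different blocks, giving {A,B,F} and {E}.
Split {A,B,F} by δ(·,0) → {A,B} and {F}.
Split {A,B} by δ(·,0) → {A} and {B}.
The partition is now stable with 7 blocks: {D} | {A} | {G} | {H} | {E} | {F} | {B}.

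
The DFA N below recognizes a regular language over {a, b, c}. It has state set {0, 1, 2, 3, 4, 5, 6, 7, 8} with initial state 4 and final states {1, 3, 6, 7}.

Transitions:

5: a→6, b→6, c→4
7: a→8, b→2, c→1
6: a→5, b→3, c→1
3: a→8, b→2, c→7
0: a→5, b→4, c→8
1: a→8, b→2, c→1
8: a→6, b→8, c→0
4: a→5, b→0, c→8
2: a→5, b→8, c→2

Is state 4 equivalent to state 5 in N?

Every state is reachable, so we keep all 9.
Start with accepting vs non-accepting: {1,3,6,7} | {0,2,4,5,8}.
On input b, block {1,3,6,7} splits into {1,3,7} and {6}.
Split {0,2,4,5,8} by δ(·,a) → {0,2,4} and {5,8}.
Split {0,2,4} by δ(·,b) → {0,4} and {2}.
Split {5,8} by δ(·,b) → {5} and {8}.
Stable partition: {1,3,7} | {0,4} | {6} | {5} | {2} | {8} — 6 equivalence classes.
4 and 5 end up in different blocks, so they are distinguishable. For instance, the string 'a' is accepted from only 5.

No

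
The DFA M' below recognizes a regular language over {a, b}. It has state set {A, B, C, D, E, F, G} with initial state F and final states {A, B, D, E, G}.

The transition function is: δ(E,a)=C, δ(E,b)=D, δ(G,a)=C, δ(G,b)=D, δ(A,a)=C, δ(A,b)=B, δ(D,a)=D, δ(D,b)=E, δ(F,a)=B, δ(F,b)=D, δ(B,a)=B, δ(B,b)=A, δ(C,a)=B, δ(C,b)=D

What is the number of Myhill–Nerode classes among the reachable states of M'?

3

First remove the unreachable states {G}; 6 states remain.
Initial partition by acceptance: {A,B,D,E} | {C,F}.
Split {A,B,D,E} by δ(·,a) → {A,E} and {B,D}.
Stable partition: {A,E} | {C,F} | {B,D} — 3 equivalence classes.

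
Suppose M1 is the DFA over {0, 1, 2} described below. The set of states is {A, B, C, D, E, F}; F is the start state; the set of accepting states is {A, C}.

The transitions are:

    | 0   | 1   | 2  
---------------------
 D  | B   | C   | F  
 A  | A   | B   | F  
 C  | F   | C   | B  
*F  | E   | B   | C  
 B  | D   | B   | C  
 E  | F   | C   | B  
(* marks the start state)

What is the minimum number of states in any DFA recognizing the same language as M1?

3

States {A} cannot be reached from the start state, so discard them.
Start with accepting vs non-accepting: {C} | {B,D,E,F}.
Refine {B,D,E,F} on symbol 1: members go to different blocks, giving {B,F} and {D,E}.
The partition is now stable with 3 blocks: {C} | {B,F} | {D,E}.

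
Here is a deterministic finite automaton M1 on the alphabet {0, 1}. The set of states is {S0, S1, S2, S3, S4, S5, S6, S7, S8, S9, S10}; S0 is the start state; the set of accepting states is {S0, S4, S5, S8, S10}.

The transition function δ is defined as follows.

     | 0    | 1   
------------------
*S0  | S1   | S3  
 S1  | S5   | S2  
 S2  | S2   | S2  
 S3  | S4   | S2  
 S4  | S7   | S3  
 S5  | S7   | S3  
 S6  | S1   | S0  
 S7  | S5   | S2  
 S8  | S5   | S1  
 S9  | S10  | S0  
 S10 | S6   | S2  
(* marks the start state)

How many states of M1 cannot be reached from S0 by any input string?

Starting at S0 and following transitions, the reachable set is {S0, S1, S2, S3, S4, S5, S7}. That leaves S6, S8, S9, S10 unreachable — 4 in total.

4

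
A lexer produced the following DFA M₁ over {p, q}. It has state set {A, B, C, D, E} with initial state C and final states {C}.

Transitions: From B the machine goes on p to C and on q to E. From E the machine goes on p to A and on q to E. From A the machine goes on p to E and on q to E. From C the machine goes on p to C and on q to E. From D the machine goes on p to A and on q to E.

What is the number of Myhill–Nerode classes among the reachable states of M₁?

2

First remove the unreachable states {B,D}; 3 states remain.
Initial partition by acceptance: {C} | {A,E}.
No further refinement is possible. Final partition (2 blocks): {C} | {A,E}.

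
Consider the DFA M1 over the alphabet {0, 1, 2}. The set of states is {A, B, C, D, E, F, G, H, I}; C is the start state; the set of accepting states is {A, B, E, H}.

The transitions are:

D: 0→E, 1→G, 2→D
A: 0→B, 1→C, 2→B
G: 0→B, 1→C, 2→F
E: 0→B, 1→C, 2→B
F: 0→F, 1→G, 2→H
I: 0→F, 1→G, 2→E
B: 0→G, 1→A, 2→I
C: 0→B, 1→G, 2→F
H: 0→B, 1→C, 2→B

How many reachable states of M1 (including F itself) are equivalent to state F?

Reachable states from the start: {A,B,C,E,F,G,H,I}. Unreachable: {D} — drop them.
Initial partition by acceptance: {A,B,E,H} | {C,F,G,I}.
Refine {A,B,E,H} on symbol 0: members go to different blocks, giving {A,E,H} and {B}.
Split {C,F,G,I} by δ(·,0) → {C,G} and {F,I}.
No further refinement is possible. Final partition (4 blocks): {A,E,H} | {C,G} | {B} | {F,I}.
The equivalence class containing F is {F,I}, of size 2.

2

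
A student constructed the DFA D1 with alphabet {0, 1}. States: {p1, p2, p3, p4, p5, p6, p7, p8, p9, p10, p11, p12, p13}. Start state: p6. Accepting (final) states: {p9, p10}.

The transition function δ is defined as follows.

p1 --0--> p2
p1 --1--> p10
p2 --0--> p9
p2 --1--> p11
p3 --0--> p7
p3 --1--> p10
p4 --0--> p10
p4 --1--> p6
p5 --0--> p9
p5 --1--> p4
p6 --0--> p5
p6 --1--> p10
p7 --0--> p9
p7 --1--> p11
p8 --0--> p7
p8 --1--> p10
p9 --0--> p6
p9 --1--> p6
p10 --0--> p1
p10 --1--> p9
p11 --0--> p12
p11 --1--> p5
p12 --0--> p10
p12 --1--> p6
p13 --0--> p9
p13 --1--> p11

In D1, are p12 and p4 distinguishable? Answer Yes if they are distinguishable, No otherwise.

No

First remove the unreachable states {p3,p7,p8,p13}; 9 states remain.
Start with accepting vs non-accepting: {p9,p10} | {p1,p2,p4,p5,p6,p11,p12}.
On input 1, block {p9,p10} splits into {p9} and {p10}.
On input 0, block {p1,p2,p4,p5,p6,p11,p12} splits into {p1,p6,p11} and {p2,p5} and {p4,p12}.
Refine {p1,p6,p11} on symbol 0: members go to different blocks, giving {p1,p6} and {p11}.
Refine {p2,p5} on symbol 1: members go to different blocks, giving {p2} and {p5}.
On input 0, block {p1,p6} splits into {p1} and {p6}.
No further refinement is possible. Final partition (8 blocks): {p9} | {p1} | {p10} | {p2} | {p4,p12} | {p11} | {p5} | {p6}.
p12 and p4 lie in the same block of the stable partition, so they are equivalent — no string distinguishes them.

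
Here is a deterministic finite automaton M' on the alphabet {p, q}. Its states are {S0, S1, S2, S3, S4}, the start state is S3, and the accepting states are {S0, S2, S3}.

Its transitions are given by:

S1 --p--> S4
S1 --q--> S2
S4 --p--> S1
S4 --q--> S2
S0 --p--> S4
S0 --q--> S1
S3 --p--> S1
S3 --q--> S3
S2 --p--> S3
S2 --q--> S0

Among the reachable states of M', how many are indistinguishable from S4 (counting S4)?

All states are reachable from the start state.
Initial partition by acceptance: {S0,S2,S3} | {S1,S4}.
On input p, block {S0,S2,S3} splits into {S0,S3} and {S2}.
Refine {S0,S3} on symbol q: members go to different blocks, giving {S0} and {S3}.
The partition is now stable with 4 blocks: {S0} | {S1,S4} | {S2} | {S3}.
State S4 belongs to the block {S1,S4}, which has 2 states.

2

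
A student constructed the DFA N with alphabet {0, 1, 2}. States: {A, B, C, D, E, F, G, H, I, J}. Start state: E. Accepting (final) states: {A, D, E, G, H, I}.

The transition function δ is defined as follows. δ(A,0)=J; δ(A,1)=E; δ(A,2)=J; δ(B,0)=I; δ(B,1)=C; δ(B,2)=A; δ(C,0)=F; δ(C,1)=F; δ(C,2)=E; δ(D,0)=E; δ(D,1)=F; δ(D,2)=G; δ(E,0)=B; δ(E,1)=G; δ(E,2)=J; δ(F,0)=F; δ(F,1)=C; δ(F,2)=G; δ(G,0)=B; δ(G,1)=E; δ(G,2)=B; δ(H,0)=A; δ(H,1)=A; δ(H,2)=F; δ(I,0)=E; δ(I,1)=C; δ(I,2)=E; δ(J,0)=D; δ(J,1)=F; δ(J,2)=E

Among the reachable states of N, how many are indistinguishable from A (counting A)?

3

Reachable states from the start: {A,B,C,D,E,F,G,I,J}. Unreachable: {H} — drop them.
Initial partition by acceptance: {A,D,E,G,I} | {B,C,F,J}.
Split {A,D,E,G,I} by δ(·,0) → {A,E,G} and {D,I}.
Split {B,C,F,J} by δ(·,0) → {B,J} and {C,F}.
Stable partition: {A,E,G} | {B,J} | {D,I} | {C,F} — 4 equivalence classes.
The equivalence class containing A is {A,E,G}, of size 3.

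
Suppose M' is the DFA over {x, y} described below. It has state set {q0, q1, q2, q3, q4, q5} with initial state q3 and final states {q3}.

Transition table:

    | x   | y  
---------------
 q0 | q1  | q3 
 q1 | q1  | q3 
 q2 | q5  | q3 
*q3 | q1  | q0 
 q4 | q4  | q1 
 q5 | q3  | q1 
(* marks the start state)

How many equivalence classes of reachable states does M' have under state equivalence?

Reachable states from the start: {q0,q1,q3}. Unreachable: {q2,q4,q5} — drop them.
P0 = {q3} | {q0,q1}.
No further refinement is possible. Final partition (2 blocks): {q3} | {q0,q1}.

2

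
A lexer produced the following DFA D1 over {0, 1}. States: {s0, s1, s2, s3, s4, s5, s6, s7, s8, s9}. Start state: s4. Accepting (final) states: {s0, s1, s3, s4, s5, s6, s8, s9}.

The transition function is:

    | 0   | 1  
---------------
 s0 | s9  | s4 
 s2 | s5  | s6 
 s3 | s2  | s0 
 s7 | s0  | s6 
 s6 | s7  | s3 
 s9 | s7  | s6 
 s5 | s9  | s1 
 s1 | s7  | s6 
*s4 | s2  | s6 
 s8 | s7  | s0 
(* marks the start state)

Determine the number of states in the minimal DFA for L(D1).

5

First remove the unreachable states {s8}; 9 states remain.
P0 = {s0,s1,s3,s4,s5,s6,s9} | {s2,s7}.
On input 0, block {s0,s1,s3,s4,s5,s6,s9} splits into {s1,s3,s4,s6,s9} and {s0,s5}.
Split {s1,s3,s4,s6,s9} by δ(·,1) → {s1,s4,s6,s9} and {s3}.
Refine {s1,s4,s6,s9} on symbol 1: members go to different blocks, giving {s1,s4,s9} and {s6}.
The partition is now stable with 5 blocks: {s1,s4,s9} | {s2,s7} | {s0,s5} | {s3} | {s6}.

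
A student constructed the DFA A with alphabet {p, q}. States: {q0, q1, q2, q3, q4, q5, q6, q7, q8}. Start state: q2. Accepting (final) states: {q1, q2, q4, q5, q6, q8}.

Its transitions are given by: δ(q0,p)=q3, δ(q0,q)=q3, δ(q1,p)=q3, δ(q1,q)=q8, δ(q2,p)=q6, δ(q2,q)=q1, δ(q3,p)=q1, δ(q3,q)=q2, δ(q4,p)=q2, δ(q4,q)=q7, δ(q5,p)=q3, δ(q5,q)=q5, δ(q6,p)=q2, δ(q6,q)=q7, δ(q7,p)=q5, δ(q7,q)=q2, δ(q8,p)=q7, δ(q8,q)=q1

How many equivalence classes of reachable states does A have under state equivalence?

4

First remove the unreachable states {q0,q4}; 7 states remain.
Start with accepting vs non-accepting: {q1,q2,q5,q6,q8} | {q3,q7}.
On input p, block {q1,q2,q5,q6,q8} splits into {q1,q5,q8} and {q2,q6}.
On input q, block {q2,q6} splits into {q2} and {q6}.
The partition is now stable with 4 blocks: {q1,q5,q8} | {q3,q7} | {q2} | {q6}.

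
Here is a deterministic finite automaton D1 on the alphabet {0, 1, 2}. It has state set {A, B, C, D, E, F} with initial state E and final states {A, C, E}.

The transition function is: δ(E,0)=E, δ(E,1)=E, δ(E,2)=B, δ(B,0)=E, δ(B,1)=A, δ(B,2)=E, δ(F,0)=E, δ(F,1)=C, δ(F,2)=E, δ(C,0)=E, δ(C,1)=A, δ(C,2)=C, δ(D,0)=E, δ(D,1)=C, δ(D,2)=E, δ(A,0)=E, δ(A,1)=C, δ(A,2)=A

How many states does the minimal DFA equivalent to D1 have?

3

States {D,F} cannot be reached from the start state, so discard them.
P0 = {A,C,E} | {B}.
Refine {A,C,E} on symbol 2: members go to different blocks, giving {A,C} and {E}.
The partition is now stable with 3 blocks: {A,C} | {B} | {E}.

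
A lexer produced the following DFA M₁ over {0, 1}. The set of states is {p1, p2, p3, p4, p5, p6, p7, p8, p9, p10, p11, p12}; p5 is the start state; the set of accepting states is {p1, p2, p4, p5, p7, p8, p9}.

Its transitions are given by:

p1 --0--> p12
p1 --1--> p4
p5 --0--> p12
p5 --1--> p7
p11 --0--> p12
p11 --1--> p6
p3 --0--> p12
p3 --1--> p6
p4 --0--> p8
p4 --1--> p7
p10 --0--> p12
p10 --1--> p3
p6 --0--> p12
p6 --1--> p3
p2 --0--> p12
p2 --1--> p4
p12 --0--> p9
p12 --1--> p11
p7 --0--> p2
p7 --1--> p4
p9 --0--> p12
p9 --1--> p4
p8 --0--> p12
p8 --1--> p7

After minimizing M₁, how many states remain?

4

States {p1,p10} cannot be reached from the start state, so discard them.
Initial partition by acceptance: {p2,p4,p5,p7,p8,p9} | {p3,p6,p11,p12}.
On input 0, block {p2,p4,p5,p7,p8,p9} splits into {p2,p5,p8,p9} and {p4,p7}.
Refine {p3,p6,p11,p12} on symbol 0: members go to different blocks, giving {p3,p6,p11} and {p12}.
The partition is now stable with 4 blocks: {p2,p5,p8,p9} | {p3,p6,p11} | {p4,p7} | {p12}.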